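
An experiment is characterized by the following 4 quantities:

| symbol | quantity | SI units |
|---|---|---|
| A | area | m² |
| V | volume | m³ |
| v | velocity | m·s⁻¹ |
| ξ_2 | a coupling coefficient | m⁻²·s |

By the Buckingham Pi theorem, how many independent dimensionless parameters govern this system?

2

There are 4 variables and 2 base dimensions (L, T).
The dimension matrix has rank 2.
Independent dimensionless groups: 4 − 2 = 2.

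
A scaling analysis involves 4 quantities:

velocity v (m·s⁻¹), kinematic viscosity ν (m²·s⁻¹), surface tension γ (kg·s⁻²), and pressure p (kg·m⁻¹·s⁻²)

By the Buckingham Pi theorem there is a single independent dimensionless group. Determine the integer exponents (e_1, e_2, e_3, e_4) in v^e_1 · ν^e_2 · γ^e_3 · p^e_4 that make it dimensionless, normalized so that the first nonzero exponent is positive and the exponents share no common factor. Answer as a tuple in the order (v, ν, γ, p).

M: e_1·(0) + e_2·(0) + e_3·(1) + e_4·(1) = 0
L: e_1·(1) + e_2·(2) + e_3·(0) + e_4·(-1) = 0
T: e_1·(-1) + e_2·(-1) + e_3·(-2) + e_4·(-2) = 0
Solving this homogeneous linear system for the smallest-integer solution (first nonzero entry positive) gives (1, -1, 1, -1).

(1, -1, 1, -1)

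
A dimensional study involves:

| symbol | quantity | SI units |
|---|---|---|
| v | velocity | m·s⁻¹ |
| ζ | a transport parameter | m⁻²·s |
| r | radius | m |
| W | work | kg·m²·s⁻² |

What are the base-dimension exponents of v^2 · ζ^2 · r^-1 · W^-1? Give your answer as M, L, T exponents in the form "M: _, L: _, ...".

M: -1, L: -5, T: 2

Collect each base-dimension exponent across the product:
  M: 2·(0) + 2·(0) − (0) − (1) = -1
  L: 2·(1) + 2·(-2) − (1) − (2) = -5
  T: 2·(-1) + 2·(1) − (0) − (-2) = 2
So the dimensions are [M⁻¹ L⁻⁵ T²].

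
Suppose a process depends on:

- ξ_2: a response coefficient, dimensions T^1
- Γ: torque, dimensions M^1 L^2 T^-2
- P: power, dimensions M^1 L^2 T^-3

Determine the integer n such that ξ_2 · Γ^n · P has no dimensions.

Balance the M exponent: (1)·n from Γ, plus (0) + (1) = 1 from the rest, must sum to zero.
n + 1 = 0, so n = -1.

-1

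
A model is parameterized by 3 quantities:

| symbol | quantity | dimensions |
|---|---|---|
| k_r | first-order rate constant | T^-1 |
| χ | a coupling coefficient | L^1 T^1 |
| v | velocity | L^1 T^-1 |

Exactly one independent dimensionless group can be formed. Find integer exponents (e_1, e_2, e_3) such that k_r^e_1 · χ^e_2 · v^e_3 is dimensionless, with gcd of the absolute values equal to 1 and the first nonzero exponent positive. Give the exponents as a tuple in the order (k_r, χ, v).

(2, 1, -1)

L: e_1·(0) + e_2·(1) + e_3·(1) = 0
T: e_1·(-1) + e_2·(1) + e_3·(-1) = 0
Solving this homogeneous linear system for the smallest-integer solution (first nonzero entry positive) gives (2, 1, -1).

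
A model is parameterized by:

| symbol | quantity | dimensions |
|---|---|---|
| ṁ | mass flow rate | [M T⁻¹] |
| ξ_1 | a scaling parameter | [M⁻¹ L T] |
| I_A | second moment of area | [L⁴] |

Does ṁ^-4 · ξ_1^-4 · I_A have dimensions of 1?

yes

Sum the exponent of each base dimension across the product:
  M: −4·[ṁ]_M − 4·[ξ_1]_M + [I_A]_M = −4·(1) − 4·(-1) + (0) = 0
  L: −4·[ṁ]_L − 4·[ξ_1]_L + [I_A]_L = −4·(0) − 4·(1) + (4) = 0
  T: −4·[ṁ]_T − 4·[ξ_1]_T + [I_A]_T = −4·(-1) − 4·(1) + (0) = 0
All base exponents vanish — dimensionless.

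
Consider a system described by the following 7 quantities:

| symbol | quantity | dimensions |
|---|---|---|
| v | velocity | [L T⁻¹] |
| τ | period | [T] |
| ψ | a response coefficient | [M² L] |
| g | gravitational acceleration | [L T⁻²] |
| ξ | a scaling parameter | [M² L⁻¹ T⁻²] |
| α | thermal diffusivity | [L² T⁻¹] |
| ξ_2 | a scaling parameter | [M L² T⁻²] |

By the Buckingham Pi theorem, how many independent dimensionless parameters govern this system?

4

There are 7 variables and 3 base dimensions (M, L, T).
The dimension matrix has rank 3.
Independent dimensionless groups: 7 − 3 = 4.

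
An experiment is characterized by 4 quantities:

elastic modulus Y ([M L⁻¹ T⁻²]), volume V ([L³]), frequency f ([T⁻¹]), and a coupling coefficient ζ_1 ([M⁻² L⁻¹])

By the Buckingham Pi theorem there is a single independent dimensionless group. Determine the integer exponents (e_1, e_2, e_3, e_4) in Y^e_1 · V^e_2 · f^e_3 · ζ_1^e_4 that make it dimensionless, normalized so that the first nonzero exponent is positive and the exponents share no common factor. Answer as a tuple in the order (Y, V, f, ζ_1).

(2, 1, -4, 1)

M: e_1·(1) + e_2·(0) + e_3·(0) + e_4·(-2) = 0
L: e_1·(-1) + e_2·(3) + e_3·(0) + e_4·(-1) = 0
T: e_1·(-2) + e_2·(0) + e_3·(-1) + e_4·(0) = 0
Solving this homogeneous linear system for the smallest-integer solution (first nonzero entry positive) gives (2, 1, -4, 1).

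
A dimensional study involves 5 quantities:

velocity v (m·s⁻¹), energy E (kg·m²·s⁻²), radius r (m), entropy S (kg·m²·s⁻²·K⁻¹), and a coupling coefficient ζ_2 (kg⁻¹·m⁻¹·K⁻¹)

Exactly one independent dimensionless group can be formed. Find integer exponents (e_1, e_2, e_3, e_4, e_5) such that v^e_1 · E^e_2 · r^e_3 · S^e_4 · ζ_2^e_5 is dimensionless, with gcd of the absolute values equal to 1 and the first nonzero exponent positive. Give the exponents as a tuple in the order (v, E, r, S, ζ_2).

M: e_1·(0) + e_2·(1) + e_3·(0) + e_4·(1) + e_5·(-1) = 0
L: e_1·(1) + e_2·(2) + e_3·(1) + e_4·(2) + e_5·(-1) = 0
T: e_1·(-1) + e_2·(-2) + e_3·(0) + e_4·(-2) + e_5·(0) = 0
Θ: e_1·(0) + e_2·(0) + e_3·(0) + e_4·(-1) + e_5·(-1) = 0
Solving this homogeneous linear system for the smallest-integer solution (first nonzero entry positive) gives (2, -2, -1, 1, -1).

(2, -2, -1, 1, -1)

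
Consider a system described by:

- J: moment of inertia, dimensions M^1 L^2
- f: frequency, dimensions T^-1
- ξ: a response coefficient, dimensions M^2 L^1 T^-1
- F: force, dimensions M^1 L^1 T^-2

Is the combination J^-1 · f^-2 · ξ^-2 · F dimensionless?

Sum the exponent of each base dimension across the product:
  M: −[J]_M − 2·[f]_M − 2·[ξ]_M + [F]_M = −(1) − 2·(0) − 2·(2) + (1) = -4
  L: −[J]_L − 2·[f]_L − 2·[ξ]_L + [F]_L = −(2) − 2·(0) − 2·(1) + (1) = -3
  T: −[J]_T − 2·[f]_T − 2·[ξ]_T + [F]_T = −(0) − 2·(-1) − 2·(-1) + (-2) = 2
Net dimensions [M⁻⁴ L⁻³ T²] ≠ [1] — not dimensionless.

no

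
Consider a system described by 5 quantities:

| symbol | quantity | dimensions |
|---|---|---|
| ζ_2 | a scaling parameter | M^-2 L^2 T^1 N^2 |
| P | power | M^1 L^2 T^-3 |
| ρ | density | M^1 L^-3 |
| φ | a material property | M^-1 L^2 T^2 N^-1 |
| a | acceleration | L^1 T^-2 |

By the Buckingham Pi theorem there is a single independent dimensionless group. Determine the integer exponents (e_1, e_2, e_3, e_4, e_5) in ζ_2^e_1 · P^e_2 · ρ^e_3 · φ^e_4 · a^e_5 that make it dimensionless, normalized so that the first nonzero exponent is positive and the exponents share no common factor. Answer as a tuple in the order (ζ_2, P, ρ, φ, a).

M: e_1·(-2) + e_2·(1) + e_3·(1) + e_4·(-1) + e_5·(0) = 0
L: e_1·(2) + e_2·(2) + e_3·(-3) + e_4·(2) + e_5·(1) = 0
T: e_1·(1) + e_2·(-3) + e_3·(0) + e_4·(2) + e_5·(-2) = 0
N: e_1·(2) + e_2·(0) + e_3·(0) + e_4·(-1) + e_5·(0) = 0
Solving this homogeneous linear system for the smallest-integer solution (first nonzero entry positive) gives (1, 1, 3, 2, 1).

(1, 1, 3, 2, 1)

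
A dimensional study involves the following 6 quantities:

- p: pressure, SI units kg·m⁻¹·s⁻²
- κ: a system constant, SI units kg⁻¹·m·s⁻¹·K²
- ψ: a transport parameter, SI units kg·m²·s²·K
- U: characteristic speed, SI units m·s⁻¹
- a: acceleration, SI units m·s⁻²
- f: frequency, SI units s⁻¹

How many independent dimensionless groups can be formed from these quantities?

There are 6 variables and 4 base dimensions (M, L, T, Θ).
The dimension matrix has rank 4.
Independent dimensionless groups: 6 − 4 = 2.

2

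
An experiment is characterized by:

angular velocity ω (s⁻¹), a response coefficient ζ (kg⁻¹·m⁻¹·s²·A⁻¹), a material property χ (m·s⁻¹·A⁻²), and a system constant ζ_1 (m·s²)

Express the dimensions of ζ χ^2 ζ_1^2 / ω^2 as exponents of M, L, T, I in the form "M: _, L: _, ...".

M: -1, L: 3, T: 6, I: -5

Collect each base-dimension exponent across the product:
  M: −2·(0) + (-1) + 2·(0) + 2·(0) = -1
  L: −2·(0) + (-1) + 2·(1) + 2·(1) = 3
  T: −2·(-1) + (2) + 2·(-1) + 2·(2) = 6
  I: −2·(0) + (-1) + 2·(-2) + 2·(0) = -5
So the dimensions are [M⁻¹ L³ T⁶ I⁻⁵].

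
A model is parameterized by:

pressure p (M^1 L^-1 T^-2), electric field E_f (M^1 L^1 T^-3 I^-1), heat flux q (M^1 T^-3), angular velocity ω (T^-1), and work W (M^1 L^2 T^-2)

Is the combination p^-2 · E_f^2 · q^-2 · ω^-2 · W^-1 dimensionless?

Sum the exponent of each base dimension across the product:
  M: −2·[p]_M + 2·[E_f]_M − 2·[q]_M − 2·[ω]_M − [W]_M = −2·(1) + 2·(1) − 2·(1) − 2·(0) − (1) = -3
  L: −2·[p]_L + 2·[E_f]_L − 2·[q]_L − 2·[ω]_L − [W]_L = −2·(-1) + 2·(1) − 2·(0) − 2·(0) − (2) = 2
  T: −2·[p]_T + 2·[E_f]_T − 2·[q]_T − 2·[ω]_T − [W]_T = −2·(-2) + 2·(-3) − 2·(-3) − 2·(-1) − (-2) = 8
  I: −2·[p]_I + 2·[E_f]_I − 2·[q]_I − 2·[ω]_I − [W]_I = −2·(0) + 2·(-1) − 2·(0) − 2·(0) − (0) = -2
Net dimensions [M⁻³ L² T⁸ I⁻²] ≠ [1] — not dimensionless.

no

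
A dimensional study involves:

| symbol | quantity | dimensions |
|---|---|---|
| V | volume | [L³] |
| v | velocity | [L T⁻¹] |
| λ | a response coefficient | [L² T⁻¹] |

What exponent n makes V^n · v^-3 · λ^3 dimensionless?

Balance the L exponent: (3)·n from V, plus −3·(1) + 3·(2) = 3 from the rest, must sum to zero.
3n + 3 = 0, so n = -1.

-1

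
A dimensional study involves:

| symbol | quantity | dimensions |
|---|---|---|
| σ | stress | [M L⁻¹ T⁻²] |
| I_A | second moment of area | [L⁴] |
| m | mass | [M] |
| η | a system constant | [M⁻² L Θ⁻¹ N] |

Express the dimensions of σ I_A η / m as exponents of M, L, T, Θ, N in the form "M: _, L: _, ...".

M: -2, L: 4, T: -2, Θ: -1, N: 1

Collect each base-dimension exponent across the product:
  M: (1) + (0) − (1) + (-2) = -2
  L: (-1) + (4) − (0) + (1) = 4
  T: (-2) + (0) − (0) + (0) = -2
  Θ: (0) + (0) − (0) + (-1) = -1
  N: (0) + (0) − (0) + (1) = 1
So the dimensions are [M⁻² L⁴ T⁻² Θ⁻¹ N].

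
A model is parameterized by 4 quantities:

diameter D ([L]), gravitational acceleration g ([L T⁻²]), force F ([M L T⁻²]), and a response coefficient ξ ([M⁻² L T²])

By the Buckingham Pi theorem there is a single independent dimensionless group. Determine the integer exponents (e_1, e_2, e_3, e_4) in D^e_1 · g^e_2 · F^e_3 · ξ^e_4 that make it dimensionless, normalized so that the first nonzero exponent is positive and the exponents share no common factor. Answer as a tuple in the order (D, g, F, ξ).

M: e_1·(0) + e_2·(0) + e_3·(1) + e_4·(-2) = 0
L: e_1·(1) + e_2·(1) + e_3·(1) + e_4·(1) = 0
T: e_1·(0) + e_2·(-2) + e_3·(-2) + e_4·(2) = 0
Solving this homogeneous linear system for the smallest-integer solution (first nonzero entry positive) gives (2, 1, -2, -1).

(2, 1, -2, -1)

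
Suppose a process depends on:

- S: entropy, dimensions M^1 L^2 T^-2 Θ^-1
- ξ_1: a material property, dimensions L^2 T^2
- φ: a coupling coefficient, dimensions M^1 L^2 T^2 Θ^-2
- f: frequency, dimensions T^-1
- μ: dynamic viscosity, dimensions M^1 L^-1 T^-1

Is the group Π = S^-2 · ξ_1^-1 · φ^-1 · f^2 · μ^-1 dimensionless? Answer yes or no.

Sum the exponent of each base dimension across the product:
  M: −2·[S]_M − [ξ_1]_M − [φ]_M + 2·[f]_M − [μ]_M = −2·(1) − (0) − (1) + 2·(0) − (1) = -4
  L: −2·[S]_L − [ξ_1]_L − [φ]_L + 2·[f]_L − [μ]_L = −2·(2) − (2) − (2) + 2·(0) − (-1) = -7
  T: −2·[S]_T − [ξ_1]_T − [φ]_T + 2·[f]_T − [μ]_T = −2·(-2) − (2) − (2) + 2·(-1) − (-1) = -1
  Θ: −2·[S]_Θ − [ξ_1]_Θ − [φ]_Θ + 2·[f]_Θ − [μ]_Θ = −2·(-1) − (0) − (-2) + 2·(0) − (0) = 4
Net dimensions [M⁻⁴ L⁻⁷ T⁻¹ Θ⁴] ≠ [1] — not dimensionless.

no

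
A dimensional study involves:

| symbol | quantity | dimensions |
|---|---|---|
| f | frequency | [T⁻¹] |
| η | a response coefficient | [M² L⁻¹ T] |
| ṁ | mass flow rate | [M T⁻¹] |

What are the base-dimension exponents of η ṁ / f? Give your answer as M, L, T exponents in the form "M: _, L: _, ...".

Collect each base-dimension exponent across the product:
  M: −(0) + (2) + (1) = 3
  L: −(0) + (-1) + (0) = -1
  T: −(-1) + (1) + (-1) = 1
So the dimensions are [M³ L⁻¹ T].

M: 3, L: -1, T: 1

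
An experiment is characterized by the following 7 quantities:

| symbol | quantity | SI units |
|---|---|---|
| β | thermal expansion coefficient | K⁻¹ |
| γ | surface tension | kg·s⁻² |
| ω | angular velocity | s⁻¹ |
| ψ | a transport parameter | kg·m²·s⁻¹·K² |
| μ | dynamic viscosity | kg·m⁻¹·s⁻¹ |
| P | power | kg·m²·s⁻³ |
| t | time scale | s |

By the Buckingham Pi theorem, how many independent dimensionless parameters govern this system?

There are 7 variables and 4 base dimensions (M, L, T, Θ).
The dimension matrix has rank 4.
Independent dimensionless groups: 7 − 4 = 3.

3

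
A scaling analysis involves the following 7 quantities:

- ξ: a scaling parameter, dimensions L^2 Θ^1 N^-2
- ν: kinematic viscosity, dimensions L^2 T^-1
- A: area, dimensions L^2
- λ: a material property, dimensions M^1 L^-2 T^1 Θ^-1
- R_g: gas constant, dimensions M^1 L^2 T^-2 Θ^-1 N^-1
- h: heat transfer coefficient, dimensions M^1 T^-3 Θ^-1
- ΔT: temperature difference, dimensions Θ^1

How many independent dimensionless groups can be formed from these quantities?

There are 7 variables and 5 base dimensions (M, L, T, Θ, N).
The dimension matrix has rank 5.
Independent dimensionless groups: 7 − 5 = 2.

2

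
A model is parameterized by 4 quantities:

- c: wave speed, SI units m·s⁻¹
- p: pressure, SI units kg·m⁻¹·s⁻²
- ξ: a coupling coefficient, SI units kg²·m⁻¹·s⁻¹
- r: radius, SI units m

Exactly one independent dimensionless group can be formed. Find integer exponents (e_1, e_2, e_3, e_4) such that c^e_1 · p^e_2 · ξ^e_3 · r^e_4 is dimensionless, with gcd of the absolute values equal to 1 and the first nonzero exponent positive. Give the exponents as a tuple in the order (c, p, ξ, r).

M: e_1·(0) + e_2·(1) + e_3·(2) + e_4·(0) = 0
L: e_1·(1) + e_2·(-1) + e_3·(-1) + e_4·(1) = 0
T: e_1·(-1) + e_2·(-2) + e_3·(-1) + e_4·(0) = 0
Solving this homogeneous linear system for the smallest-integer solution (first nonzero entry positive) gives (3, -2, 1, -4).

(3, -2, 1, -4)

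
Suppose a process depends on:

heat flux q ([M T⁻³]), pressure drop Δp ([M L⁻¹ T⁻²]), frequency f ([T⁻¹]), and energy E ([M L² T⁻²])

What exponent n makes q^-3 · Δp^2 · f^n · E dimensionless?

Balance the T exponent: (-1)·n from f, plus −3·(-3) + 2·(-2) + (-2) = 3 from the rest, must sum to zero.
−n + 3 = 0, so n = 3.

3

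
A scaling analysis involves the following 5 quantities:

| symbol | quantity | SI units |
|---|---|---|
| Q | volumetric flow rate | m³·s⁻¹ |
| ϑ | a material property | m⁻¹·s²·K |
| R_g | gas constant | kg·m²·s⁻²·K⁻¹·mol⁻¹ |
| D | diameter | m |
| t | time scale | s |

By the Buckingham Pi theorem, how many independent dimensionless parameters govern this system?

There are 5 variables and 5 base dimensions (M, L, T, Θ, N).
The dimension matrix has rank 4 (less than 5: the dimension vectors are linearly dependent).
Independent dimensionless groups: 5 − 4 = 1.

1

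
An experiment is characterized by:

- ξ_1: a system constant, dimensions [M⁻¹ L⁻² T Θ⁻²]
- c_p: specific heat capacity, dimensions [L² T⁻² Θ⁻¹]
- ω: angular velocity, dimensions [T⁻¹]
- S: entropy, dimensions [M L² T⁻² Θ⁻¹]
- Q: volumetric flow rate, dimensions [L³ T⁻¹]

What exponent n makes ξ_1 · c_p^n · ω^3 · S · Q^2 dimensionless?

Balance the L exponent: (2)·n from c_p, plus (-2) + 3·(0) + (2) + 2·(3) = 6 from the rest, must sum to zero.
2n + 6 = 0, so n = -3.

-3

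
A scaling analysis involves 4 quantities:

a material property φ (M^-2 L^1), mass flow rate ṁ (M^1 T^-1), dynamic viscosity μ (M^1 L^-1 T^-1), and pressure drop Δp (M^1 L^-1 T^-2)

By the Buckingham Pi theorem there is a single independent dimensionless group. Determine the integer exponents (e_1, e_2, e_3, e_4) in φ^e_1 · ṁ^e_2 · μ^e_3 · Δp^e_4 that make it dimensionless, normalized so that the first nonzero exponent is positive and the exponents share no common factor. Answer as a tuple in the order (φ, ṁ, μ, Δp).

M: e_1·(-2) + e_2·(1) + e_3·(1) + e_4·(1) = 0
L: e_1·(1) + e_2·(0) + e_3·(-1) + e_4·(-1) = 0
T: e_1·(0) + e_2·(-1) + e_3·(-1) + e_4·(-2) = 0
Solving this homogeneous linear system for the smallest-integer solution (first nonzero entry positive) gives (1, 1, 3, -2).

(1, 1, 3, -2)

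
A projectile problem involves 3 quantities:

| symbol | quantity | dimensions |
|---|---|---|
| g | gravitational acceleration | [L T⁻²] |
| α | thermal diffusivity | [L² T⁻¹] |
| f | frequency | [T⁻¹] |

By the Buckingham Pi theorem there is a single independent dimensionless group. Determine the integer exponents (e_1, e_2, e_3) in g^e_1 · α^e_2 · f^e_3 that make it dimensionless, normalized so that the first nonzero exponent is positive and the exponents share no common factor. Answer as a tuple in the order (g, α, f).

(2, -1, -3)

L: e_1·(1) + e_2·(2) + e_3·(0) = 0
T: e_1·(-2) + e_2·(-1) + e_3·(-1) = 0
Solving this homogeneous linear system for the smallest-integer solution (first nonzero entry positive) gives (2, -1, -3).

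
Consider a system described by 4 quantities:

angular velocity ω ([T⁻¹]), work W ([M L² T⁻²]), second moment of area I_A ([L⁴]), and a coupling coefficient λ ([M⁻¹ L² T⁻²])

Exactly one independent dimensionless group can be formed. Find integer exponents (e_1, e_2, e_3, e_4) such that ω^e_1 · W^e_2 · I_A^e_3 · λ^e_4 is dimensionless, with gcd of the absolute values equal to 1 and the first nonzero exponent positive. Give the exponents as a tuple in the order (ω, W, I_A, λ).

M: e_1·(0) + e_2·(1) + e_3·(0) + e_4·(-1) = 0
L: e_1·(0) + e_2·(2) + e_3·(4) + e_4·(2) = 0
T: e_1·(-1) + e_2·(-2) + e_3·(0) + e_4·(-2) = 0
Solving this homogeneous linear system for the smallest-integer solution (first nonzero entry positive) gives (4, -1, 1, -1).

(4, -1, 1, -1)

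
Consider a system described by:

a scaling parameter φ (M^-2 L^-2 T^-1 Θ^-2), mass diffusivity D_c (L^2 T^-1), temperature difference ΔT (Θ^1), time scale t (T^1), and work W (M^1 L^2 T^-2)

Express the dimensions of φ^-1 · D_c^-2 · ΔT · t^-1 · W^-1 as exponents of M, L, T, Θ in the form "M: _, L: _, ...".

Collect each base-dimension exponent across the product:
  M: −(-2) − 2·(0) + (0) − (0) − (1) = 1
  L: −(-2) − 2·(2) + (0) − (0) − (2) = -4
  T: −(-1) − 2·(-1) + (0) − (1) − (-2) = 4
  Θ: −(-2) − 2·(0) + (1) − (0) − (0) = 3
So the dimensions are [M L⁻⁴ T⁴ Θ³].

M: 1, L: -4, T: 4, Θ: 3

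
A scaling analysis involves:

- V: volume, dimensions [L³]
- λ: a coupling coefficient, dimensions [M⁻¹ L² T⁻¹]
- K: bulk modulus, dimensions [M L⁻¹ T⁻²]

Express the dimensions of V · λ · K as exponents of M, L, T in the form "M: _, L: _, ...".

M: 0, L: 4, T: -3

Collect each base-dimension exponent across the product:
  M: (0) + (-1) + (1) = 0
  L: (3) + (2) + (-1) = 4
  T: (0) + (-1) + (-2) = -3
So the dimensions are [L⁴ T⁻³].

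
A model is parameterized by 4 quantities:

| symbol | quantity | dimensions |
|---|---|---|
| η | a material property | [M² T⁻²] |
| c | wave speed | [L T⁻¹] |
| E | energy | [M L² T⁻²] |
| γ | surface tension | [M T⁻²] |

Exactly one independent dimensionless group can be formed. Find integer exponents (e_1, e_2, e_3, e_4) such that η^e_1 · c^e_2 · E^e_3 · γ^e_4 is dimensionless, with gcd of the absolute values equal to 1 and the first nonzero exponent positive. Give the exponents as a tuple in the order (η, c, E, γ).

(1, 2, -1, -1)

M: e_1·(2) + e_2·(0) + e_3·(1) + e_4·(1) = 0
L: e_1·(0) + e_2·(1) + e_3·(2) + e_4·(0) = 0
T: e_1·(-2) + e_2·(-1) + e_3·(-2) + e_4·(-2) = 0
Solving this homogeneous linear system for the smallest-integer solution (first nonzero entry positive) gives (1, 2, -1, -1).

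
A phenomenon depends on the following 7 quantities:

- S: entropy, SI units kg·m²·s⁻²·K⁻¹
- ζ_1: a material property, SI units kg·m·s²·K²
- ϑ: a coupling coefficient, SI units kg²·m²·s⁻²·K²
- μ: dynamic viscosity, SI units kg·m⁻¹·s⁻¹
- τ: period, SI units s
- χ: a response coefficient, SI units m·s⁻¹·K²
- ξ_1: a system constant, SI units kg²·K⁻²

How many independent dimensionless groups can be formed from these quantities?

3

There are 7 variables and 4 base dimensions (M, L, T, Θ).
The dimension matrix has rank 4.
Independent dimensionless groups: 7 − 4 = 3.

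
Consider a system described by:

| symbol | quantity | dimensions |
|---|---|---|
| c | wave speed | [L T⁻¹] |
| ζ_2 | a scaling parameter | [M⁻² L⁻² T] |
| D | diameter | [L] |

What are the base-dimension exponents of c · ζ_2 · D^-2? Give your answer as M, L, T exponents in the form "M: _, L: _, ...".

M: -2, L: -3, T: 0

Collect each base-dimension exponent across the product:
  M: (0) + (-2) − 2·(0) = -2
  L: (1) + (-2) − 2·(1) = -3
  T: (-1) + (1) − 2·(0) = 0
So the dimensions are [M⁻² L⁻³].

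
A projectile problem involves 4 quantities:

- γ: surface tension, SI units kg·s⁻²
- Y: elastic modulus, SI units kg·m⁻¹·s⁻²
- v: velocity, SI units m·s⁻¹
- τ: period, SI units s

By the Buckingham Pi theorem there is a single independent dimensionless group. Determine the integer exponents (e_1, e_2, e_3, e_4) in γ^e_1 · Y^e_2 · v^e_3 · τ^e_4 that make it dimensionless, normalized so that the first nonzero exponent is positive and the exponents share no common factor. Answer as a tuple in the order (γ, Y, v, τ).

M: e_1·(1) + e_2·(1) + e_3·(0) + e_4·(0) = 0
L: e_1·(0) + e_2·(-1) + e_3·(1) + e_4·(0) = 0
T: e_1·(-2) + e_2·(-2) + e_3·(-1) + e_4·(1) = 0
Solving this homogeneous linear system for the smallest-integer solution (first nonzero entry positive) gives (1, -1, -1, -1).

(1, -1, -1, -1)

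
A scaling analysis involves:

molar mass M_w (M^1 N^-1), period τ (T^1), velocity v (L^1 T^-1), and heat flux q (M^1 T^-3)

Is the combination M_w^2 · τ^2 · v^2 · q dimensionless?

no

Sum the exponent of each base dimension across the product:
  M: 2·[M_w]_M + 2·[τ]_M + 2·[v]_M + [q]_M = 2·(1) + 2·(0) + 2·(0) + (1) = 3
  L: 2·[M_w]_L + 2·[τ]_L + 2·[v]_L + [q]_L = 2·(0) + 2·(0) + 2·(1) + (0) = 2
  T: 2·[M_w]_T + 2·[τ]_T + 2·[v]_T + [q]_T = 2·(0) + 2·(1) + 2·(-1) + (-3) = -3
  N: 2·[M_w]_N + 2·[τ]_N + 2·[v]_N + [q]_N = 2·(-1) + 2·(0) + 2·(0) + (0) = -2
Net dimensions [M³ L² T⁻³ N⁻²] ≠ [1] — not dimensionless.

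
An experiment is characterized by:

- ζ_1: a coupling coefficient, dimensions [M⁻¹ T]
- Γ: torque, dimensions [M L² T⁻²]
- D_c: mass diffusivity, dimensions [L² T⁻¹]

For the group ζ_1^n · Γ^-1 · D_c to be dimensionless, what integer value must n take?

Balance the M exponent: (-1)·n from ζ_1, plus −(1) + (0) = -1 from the rest, must sum to zero.
−n − 1 = 0, so n = -1.

-1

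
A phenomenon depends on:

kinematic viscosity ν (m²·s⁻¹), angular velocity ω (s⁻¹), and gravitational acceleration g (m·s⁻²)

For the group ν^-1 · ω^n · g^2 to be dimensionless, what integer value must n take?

-3

Balance the T exponent: (-1)·n from ω, plus −(-1) + 2·(-2) = -3 from the rest, must sum to zero.
−n − 3 = 0, so n = -3.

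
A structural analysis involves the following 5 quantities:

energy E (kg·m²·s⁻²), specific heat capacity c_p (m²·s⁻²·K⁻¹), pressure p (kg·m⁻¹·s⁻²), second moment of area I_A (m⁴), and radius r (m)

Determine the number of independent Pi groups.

There are 5 variables and 4 base dimensions (M, L, T, Θ).
The dimension matrix has rank 3 (less than 4: the dimension vectors are linearly dependent).
Independent dimensionless groups: 5 − 3 = 2.

2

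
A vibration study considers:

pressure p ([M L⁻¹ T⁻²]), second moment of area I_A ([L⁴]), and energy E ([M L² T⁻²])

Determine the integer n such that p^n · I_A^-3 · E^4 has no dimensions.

-4

Balance the M exponent: (1)·n from p, plus −3·(0) + 4·(1) = 4 from the rest, must sum to zero.
n + 4 = 0, so n = -4.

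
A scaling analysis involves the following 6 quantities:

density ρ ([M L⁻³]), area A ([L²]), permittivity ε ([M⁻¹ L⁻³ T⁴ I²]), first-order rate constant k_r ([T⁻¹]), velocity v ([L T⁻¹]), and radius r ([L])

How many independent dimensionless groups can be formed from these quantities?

2

There are 6 variables and 4 base dimensions (M, L, T, I).
The dimension matrix has rank 4.
Independent dimensionless groups: 6 − 4 = 2.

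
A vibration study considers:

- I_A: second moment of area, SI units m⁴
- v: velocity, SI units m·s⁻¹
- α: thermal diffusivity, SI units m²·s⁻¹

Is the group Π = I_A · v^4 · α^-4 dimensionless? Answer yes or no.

Sum the exponent of each base dimension across the product:
  M: [I_A]_M + 4·[v]_M − 4·[α]_M = (0) + 4·(0) − 4·(0) = 0
  L: [I_A]_L + 4·[v]_L − 4·[α]_L = (4) + 4·(1) − 4·(2) = 0
  T: [I_A]_T + 4·[v]_T − 4·[α]_T = (0) + 4·(-1) − 4·(-1) = 0
All base exponents vanish — dimensionless.

yes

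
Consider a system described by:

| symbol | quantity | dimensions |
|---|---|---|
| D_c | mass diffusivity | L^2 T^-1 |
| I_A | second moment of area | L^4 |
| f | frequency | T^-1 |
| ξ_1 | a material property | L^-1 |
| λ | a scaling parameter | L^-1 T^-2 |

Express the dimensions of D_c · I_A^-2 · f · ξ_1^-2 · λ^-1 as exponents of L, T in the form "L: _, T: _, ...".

Collect each base-dimension exponent across the product:
  L: (2) − 2·(4) + (0) − 2·(-1) − (-1) = -3
  T: (-1) − 2·(0) + (-1) − 2·(0) − (-2) = 0
So the dimensions are [L⁻³].

L: -3, T: 0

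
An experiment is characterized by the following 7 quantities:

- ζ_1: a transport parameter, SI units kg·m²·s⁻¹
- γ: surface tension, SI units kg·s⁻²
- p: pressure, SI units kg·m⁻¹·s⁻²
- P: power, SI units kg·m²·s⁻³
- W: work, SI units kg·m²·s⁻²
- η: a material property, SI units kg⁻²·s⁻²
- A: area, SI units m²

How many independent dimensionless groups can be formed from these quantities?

4

There are 7 variables and 3 base dimensions (M, L, T).
The dimension matrix has rank 3.
Independent dimensionless groups: 7 − 3 = 4.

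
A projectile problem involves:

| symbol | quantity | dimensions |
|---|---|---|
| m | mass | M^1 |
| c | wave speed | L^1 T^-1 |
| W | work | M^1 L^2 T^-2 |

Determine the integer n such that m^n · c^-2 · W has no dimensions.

-1

Balance the M exponent: (1)·n from m, plus −2·(0) + (1) = 1 from the rest, must sum to zero.
n + 1 = 0, so n = -1.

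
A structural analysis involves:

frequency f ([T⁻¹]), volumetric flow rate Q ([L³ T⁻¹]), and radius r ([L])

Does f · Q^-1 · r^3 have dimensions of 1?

Sum the exponent of each base dimension across the product:
  M: [f]_M − [Q]_M + 3·[r]_M = (0) − (0) + 3·(0) = 0
  L: [f]_L − [Q]_L + 3·[r]_L = (0) − (3) + 3·(1) = 0
  T: [f]_T − [Q]_T + 3·[r]_T = (-1) − (-1) + 3·(0) = 0
All base exponents vanish — dimensionless.

yes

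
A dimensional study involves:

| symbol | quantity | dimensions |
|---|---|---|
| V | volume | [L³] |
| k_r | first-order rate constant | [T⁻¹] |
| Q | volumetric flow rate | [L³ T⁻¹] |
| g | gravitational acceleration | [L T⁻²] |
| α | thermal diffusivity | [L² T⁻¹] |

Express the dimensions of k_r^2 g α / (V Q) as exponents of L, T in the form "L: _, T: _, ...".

Collect each base-dimension exponent across the product:
  L: −(3) + 2·(0) − (3) + (1) + (2) = -3
  T: −(0) + 2·(-1) − (-1) + (-2) + (-1) = -4
So the dimensions are [L⁻³ T⁻⁴].

L: -3, T: -4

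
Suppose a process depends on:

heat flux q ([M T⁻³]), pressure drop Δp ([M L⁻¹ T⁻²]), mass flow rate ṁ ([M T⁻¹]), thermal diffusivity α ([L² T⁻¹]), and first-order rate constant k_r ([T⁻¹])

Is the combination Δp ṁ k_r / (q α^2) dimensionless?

no

Sum the exponent of each base dimension across the product:
  M: −[q]_M + [Δp]_M + [ṁ]_M − 2·[α]_M + [k_r]_M = −(1) + (1) + (1) − 2·(0) + (0) = 1
  L: −[q]_L + [Δp]_L + [ṁ]_L − 2·[α]_L + [k_r]_L = −(0) + (-1) + (0) − 2·(2) + (0) = -5
  T: −[q]_T + [Δp]_T + [ṁ]_T − 2·[α]_T + [k_r]_T = −(-3) + (-2) + (-1) − 2·(-1) + (-1) = 1
Net dimensions [M L⁻⁵ T] ≠ [1] — not dimensionless.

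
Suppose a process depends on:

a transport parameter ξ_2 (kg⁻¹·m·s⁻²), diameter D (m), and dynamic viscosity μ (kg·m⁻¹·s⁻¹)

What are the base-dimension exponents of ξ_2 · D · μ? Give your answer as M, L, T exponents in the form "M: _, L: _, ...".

Collect each base-dimension exponent across the product:
  M: (-1) + (0) + (1) = 0
  L: (1) + (1) + (-1) = 1
  T: (-2) + (0) + (-1) = -3
So the dimensions are [L T⁻³].

M: 0, L: 1, T: -3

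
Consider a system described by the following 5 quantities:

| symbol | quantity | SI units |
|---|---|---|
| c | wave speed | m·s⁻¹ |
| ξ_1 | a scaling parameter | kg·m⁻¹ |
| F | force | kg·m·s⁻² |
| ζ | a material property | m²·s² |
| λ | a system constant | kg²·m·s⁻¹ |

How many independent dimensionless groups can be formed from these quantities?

2

There are 5 variables and 3 base dimensions (M, L, T).
The dimension matrix has rank 3.
Independent dimensionless groups: 5 − 3 = 2.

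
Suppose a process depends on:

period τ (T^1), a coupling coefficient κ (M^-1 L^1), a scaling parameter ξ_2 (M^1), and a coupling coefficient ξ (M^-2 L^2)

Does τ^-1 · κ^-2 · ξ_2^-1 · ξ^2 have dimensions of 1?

no

Sum the exponent of each base dimension across the product:
  M: −[τ]_M − 2·[κ]_M − [ξ_2]_M + 2·[ξ]_M = −(0) − 2·(-1) − (1) + 2·(-2) = -3
  L: −[τ]_L − 2·[κ]_L − [ξ_2]_L + 2·[ξ]_L = −(0) − 2·(1) − (0) + 2·(2) = 2
  T: −[τ]_T − 2·[κ]_T − [ξ_2]_T + 2·[ξ]_T = −(1) − 2·(0) − (0) + 2·(0) = -1
Net dimensions [M⁻³ L² T⁻¹] ≠ [1] — not dimensionless.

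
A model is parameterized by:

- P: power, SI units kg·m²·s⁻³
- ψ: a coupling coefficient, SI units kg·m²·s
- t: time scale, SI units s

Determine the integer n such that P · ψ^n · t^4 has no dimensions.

Balance the M exponent: (1)·n from ψ, plus (1) + 4·(0) = 1 from the rest, must sum to zero.
n + 1 = 0, so n = -1.

-1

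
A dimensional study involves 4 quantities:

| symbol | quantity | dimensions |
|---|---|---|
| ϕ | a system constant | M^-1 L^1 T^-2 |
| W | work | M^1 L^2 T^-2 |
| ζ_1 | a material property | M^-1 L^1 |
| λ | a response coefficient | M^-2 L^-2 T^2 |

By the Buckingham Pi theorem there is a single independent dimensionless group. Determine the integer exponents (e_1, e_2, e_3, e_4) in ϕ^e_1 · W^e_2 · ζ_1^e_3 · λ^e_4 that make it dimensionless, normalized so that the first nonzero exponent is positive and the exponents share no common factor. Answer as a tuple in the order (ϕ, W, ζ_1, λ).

M: e_1·(-1) + e_2·(1) + e_3·(-1) + e_4·(-2) = 0
L: e_1·(1) + e_2·(2) + e_3·(1) + e_4·(-2) = 0
T: e_1·(-2) + e_2·(-2) + e_3·(0) + e_4·(2) = 0
Solving this homogeneous linear system for the smallest-integer solution (first nonzero entry positive) gives (1, -4, 1, -3).

(1, -4, 1, -3)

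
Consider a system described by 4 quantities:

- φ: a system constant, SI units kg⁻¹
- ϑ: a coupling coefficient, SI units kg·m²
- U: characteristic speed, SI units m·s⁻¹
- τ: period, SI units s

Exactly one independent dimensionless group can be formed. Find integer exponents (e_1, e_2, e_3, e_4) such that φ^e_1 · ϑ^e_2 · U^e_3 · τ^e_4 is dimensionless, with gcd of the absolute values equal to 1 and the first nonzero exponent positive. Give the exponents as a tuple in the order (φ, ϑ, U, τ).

M: e_1·(-1) + e_2·(1) + e_3·(0) + e_4·(0) = 0
L: e_1·(0) + e_2·(2) + e_3·(1) + e_4·(0) = 0
T: e_1·(0) + e_2·(0) + e_3·(-1) + e_4·(1) = 0
Solving this homogeneous linear system for the smallest-integer solution (first nonzero entry positive) gives (1, 1, -2, -2).

(1, 1, -2, -2)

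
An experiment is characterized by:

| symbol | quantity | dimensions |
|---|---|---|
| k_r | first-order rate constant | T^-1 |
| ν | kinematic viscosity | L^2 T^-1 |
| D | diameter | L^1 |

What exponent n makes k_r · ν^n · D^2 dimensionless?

-1

Balance the L exponent: (2)·n from ν, plus (0) + 2·(1) = 2 from the rest, must sum to zero.
2n + 2 = 0, so n = -1.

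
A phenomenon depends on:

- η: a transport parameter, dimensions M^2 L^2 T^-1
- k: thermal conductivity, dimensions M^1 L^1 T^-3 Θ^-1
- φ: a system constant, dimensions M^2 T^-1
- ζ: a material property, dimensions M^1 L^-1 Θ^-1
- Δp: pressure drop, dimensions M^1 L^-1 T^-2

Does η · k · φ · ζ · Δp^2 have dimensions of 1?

Sum the exponent of each base dimension across the product:
  M: [η]_M + [k]_M + [φ]_M + [ζ]_M + 2·[Δp]_M = (2) + (1) + (2) + (1) + 2·(1) = 8
  L: [η]_L + [k]_L + [φ]_L + [ζ]_L + 2·[Δp]_L = (2) + (1) + (0) + (-1) + 2·(-1) = 0
  T: [η]_T + [k]_T + [φ]_T + [ζ]_T + 2·[Δp]_T = (-1) + (-3) + (-1) + (0) + 2·(-2) = -9
  Θ: [η]_Θ + [k]_Θ + [φ]_Θ + [ζ]_Θ + 2·[Δp]_Θ = (0) + (-1) + (0) + (-1) + 2·(0) = -2
Net dimensions [M⁸ T⁻⁹ Θ⁻²] ≠ [1] — not dimensionless.

no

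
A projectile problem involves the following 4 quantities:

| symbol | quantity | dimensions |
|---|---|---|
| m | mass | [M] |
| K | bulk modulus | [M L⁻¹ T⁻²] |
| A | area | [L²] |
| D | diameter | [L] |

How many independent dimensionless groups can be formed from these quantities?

There are 4 variables and 3 base dimensions (M, L, T).
The dimension matrix has rank 3.
Independent dimensionless groups: 4 − 3 = 1.

1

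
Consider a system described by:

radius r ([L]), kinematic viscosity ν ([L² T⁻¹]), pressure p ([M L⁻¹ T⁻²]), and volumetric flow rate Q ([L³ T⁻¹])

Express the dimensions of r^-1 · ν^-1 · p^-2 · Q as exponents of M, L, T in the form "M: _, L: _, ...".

Collect each base-dimension exponent across the product:
  M: −(0) − (0) − 2·(1) + (0) = -2
  L: −(1) − (2) − 2·(-1) + (3) = 2
  T: −(0) − (-1) − 2·(-2) + (-1) = 4
So the dimensions are [M⁻² L² T⁴].

M: -2, L: 2, T: 4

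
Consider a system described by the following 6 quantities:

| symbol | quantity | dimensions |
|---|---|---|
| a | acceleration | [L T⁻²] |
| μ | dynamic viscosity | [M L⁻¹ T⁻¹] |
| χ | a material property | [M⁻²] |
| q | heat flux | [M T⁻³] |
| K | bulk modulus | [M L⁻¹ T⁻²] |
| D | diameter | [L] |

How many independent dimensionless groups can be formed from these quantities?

3

There are 6 variables and 3 base dimensions (M, L, T).
The dimension matrix has rank 3.
Independent dimensionless groups: 6 − 3 = 3.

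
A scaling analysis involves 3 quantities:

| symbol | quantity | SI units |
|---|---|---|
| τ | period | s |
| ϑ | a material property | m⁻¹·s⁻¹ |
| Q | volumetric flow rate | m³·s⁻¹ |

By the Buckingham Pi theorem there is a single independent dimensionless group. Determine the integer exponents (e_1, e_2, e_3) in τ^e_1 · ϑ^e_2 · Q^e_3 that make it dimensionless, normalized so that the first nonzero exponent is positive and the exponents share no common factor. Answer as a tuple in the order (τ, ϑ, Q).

(4, 3, 1)

L: e_1·(0) + e_2·(-1) + e_3·(3) = 0
T: e_1·(1) + e_2·(-1) + e_3·(-1) = 0
Solving this homogeneous linear system for the smallest-integer solution (first nonzero entry positive) gives (4, 3, 1).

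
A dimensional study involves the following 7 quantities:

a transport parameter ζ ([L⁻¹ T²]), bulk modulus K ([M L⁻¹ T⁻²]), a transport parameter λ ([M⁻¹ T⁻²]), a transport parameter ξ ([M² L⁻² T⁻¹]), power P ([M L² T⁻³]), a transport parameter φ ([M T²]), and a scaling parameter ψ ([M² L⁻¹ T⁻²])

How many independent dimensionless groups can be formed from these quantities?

4

There are 7 variables and 3 base dimensions (M, L, T).
The dimension matrix has rank 3.
Independent dimensionless groups: 7 − 3 = 4.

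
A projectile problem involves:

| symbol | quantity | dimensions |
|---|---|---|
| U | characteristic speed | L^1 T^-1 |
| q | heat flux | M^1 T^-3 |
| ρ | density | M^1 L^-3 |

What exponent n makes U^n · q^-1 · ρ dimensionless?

Balance the L exponent: (1)·n from U, plus −(0) + (-3) = -3 from the rest, must sum to zero.
n − 3 = 0, so n = 3.

3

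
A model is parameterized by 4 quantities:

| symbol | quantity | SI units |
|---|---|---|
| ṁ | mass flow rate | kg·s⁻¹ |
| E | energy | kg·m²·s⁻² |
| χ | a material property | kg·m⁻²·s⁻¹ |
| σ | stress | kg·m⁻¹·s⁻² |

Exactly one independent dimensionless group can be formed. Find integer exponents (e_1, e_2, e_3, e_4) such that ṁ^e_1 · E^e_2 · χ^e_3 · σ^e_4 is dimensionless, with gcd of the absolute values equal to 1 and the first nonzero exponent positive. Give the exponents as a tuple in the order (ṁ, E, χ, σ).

M: e_1·(1) + e_2·(1) + e_3·(1) + e_4·(1) = 0
L: e_1·(0) + e_2·(2) + e_3·(-2) + e_4·(-1) = 0
T: e_1·(-1) + e_2·(-2) + e_3·(-1) + e_4·(-2) = 0
Solving this homogeneous linear system for the smallest-integer solution (first nonzero entry positive) gives (3, -2, -3, 2).

(3, -2, -3, 2)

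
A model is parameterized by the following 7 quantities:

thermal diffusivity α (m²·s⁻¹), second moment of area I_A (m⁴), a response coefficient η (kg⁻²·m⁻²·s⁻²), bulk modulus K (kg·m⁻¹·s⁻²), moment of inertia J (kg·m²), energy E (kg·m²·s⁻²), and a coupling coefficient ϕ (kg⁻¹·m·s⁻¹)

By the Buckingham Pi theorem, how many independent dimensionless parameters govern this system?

There are 7 variables and 3 base dimensions (M, L, T).
The dimension matrix has rank 3.
Independent dimensionless groups: 7 − 3 = 4.

4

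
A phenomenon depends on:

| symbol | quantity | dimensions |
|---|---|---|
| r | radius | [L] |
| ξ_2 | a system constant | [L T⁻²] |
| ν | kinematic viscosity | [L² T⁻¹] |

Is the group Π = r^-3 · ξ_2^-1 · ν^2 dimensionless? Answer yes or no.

yes

Sum the exponent of each base dimension across the product:
  M: −3·[r]_M − [ξ_2]_M + 2·[ν]_M = −3·(0) − (0) + 2·(0) = 0
  L: −3·[r]_L − [ξ_2]_L + 2·[ν]_L = −3·(1) − (1) + 2·(2) = 0
  T: −3·[r]_T − [ξ_2]_T + 2·[ν]_T = −3·(0) − (-2) + 2·(-1) = 0
All base exponents vanish — dimensionless.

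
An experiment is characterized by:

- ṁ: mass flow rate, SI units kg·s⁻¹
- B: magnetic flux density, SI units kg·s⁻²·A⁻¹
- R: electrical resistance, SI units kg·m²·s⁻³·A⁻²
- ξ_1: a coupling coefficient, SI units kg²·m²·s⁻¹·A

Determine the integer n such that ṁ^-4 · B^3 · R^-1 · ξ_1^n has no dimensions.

Balance the M exponent: (2)·n from ξ_1, plus −4·(1) + 3·(1) − (1) = -2 from the rest, must sum to zero.
2n − 2 = 0, so n = 1.

1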